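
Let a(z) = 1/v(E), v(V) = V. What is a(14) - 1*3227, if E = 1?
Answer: -3226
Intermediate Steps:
a(z) = 1 (a(z) = 1/1 = 1)
a(14) - 1*3227 = 1 - 1*3227 = 1 - 3227 = -3226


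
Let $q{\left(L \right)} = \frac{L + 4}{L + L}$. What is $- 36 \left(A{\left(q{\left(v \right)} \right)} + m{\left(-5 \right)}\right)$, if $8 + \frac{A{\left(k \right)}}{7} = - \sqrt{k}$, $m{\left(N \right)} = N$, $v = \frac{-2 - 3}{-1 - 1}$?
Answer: $2196 + \frac{126 \sqrt{130}}{5} \approx 2483.3$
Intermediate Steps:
$v = \frac{5}{2}$ ($v = - \frac{5}{-2} = \left(-5\right) \left(- \frac{1}{2}\right) = \frac{5}{2} \approx 2.5$)
$q{\left(L \right)} = \frac{4 + L}{2 L}$
$A{\left(k \right)} = -56 - 7 \sqrt{k}$ ($A{\left(k \right)} = -56 + 7 \left(- \sqrt{k}\right) = -56 - 7 \sqrt{k}$)
$- 36 \left(A{\left(q{\left(v \right)} \right)} + m{\left(-5 \right)}\right) = - 36 \left(\left(-56 - 7 \sqrt{\frac{4 + \frac{5}{2}}{2 \cdot \frac{5}{2}}}\right) - 5\right) = - 36 \left(\left(-56 - 7 \sqrt{\frac{1}{2} \cdot \frac{2}{5} \cdot \frac{13}{2}}\right) - 5\right) = - 36 \left(\left(-56 - 7 \sqrt{\frac{13}{10}}\right) - 5\right) = - 36 \left(\left(-56 - 7 \frac{\sqrt{130}}{10}\right) - 5\right) = - 36 \left(\left(-56 - \frac{7 \sqrt{130}}{10}\right) - 5\right) = - 36 \left(-61 - \frac{7 \sqrt{130}}{10}\right) = 2196 + \frac{126 \sqrt{130}}{5}$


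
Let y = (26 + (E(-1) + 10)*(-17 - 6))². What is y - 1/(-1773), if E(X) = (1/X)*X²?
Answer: 58085254/1773 ≈ 32761.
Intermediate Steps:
E(X) = X (E(X) = X²/X = X)
y = 32761 (y = (26 + (-1 + 10)*(-17 - 6))² = (26 + 9*(-23))² = (26 - 207)² = (-181)² = 32761)
y - 1/(-1773) = 32761 - 1/(-1773) = 32761 - 1*(-1/1773) = 32761 + 1/1773 = 58085254/1773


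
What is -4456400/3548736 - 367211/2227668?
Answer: -14623065847/10293496911 ≈ -1.4206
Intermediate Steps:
-4456400/3548736 - 367211/2227668 = -4456400*1/3548736 - 367211*1/2227668 = -278525/221796 - 367211/2227668 = -14623065847/10293496911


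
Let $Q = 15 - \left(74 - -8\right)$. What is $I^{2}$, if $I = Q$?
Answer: $4489$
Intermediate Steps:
$Q = -67$ ($Q = 15 - \left(74 + 8\right) = 15 - 82 = -67$)
$I = -67$
$I^{2} = \left(-67\right)^{2} = 4489$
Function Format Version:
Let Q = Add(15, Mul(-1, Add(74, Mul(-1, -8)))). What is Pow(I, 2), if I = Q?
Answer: 4489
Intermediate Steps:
Q = -67 (Q = Add(15, Mul(-1, Add(74, 8))) = Add(15, Mul(-1, 82)) = Add(15, -82) = -67)
I = -67
Pow(I, 2) = Pow(-67, 2) = 4489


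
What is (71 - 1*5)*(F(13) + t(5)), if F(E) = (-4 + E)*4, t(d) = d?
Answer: 2706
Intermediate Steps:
F(E) = -16 + 4*E
(71 - 1*5)*(F(13) + t(5)) = (71 - 1*5)*((-16 + 4*13) + 5) = (71 - 5)*((-16 + 52) + 5) = 66*(36 + 5) = 66*41 = 2706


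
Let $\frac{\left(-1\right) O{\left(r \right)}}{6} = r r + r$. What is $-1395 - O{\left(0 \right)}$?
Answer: $-1395$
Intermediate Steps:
$O{\left(r \right)} = - 6 r - 6 r^{2}$ ($O{\left(r \right)} = - 6 \left(r r + r\right) = - 6 \left(r^{2} + r\right) = - 6 \left(r + r^{2}\right) = - 6 r - 6 r^{2}$)
$-1395 - O{\left(0 \right)} = -1395 - \left(-6\right) 0 \left(1 + 0\right) = -1395 - \left(-6\right) 0 \cdot 1 = -1395 - 0 = -1395 + 0 = -1395$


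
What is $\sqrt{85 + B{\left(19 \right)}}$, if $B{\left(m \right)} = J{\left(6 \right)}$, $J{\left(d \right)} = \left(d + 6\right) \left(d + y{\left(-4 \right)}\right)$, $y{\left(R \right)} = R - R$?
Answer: $\sqrt{157} \approx 12.53$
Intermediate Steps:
$y{\left(R \right)} = 0$
$J{\left(d \right)} = d \left(6 + d\right)$ ($J{\left(d \right)} = \left(d + 6\right) \left(d + 0\right) = \left(6 + d\right) d = d \left(6 + d\right)$)
$B{\left(m \right)} = 72$ ($B{\left(m \right)} = 6 \left(6 + 6\right) = 6 \cdot 12 = 72$)
$\sqrt{85 + B{\left(19 \right)}} = \sqrt{85 + 72} = \sqrt{157}$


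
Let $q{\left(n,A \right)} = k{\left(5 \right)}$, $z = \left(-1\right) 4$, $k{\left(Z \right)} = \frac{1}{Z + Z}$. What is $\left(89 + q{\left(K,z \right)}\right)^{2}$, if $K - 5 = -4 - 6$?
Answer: $\frac{793881}{100} \approx 7938.8$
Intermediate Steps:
$K = -5$ ($K = 5 - 10 = -5$)
$k{\left(Z \right)} = \frac{1}{2 Z}$
$z = -4$
$q{\left(n,A \right)} = \frac{1}{10}$ ($q{\left(n,A \right)} = \frac{1}{2 \cdot 5} = \frac{1}{2} \cdot \frac{1}{5} = \frac{1}{10}$)
$\left(89 + q{\left(K,z \right)}\right)^{2} = \left(89 + \frac{1}{10}\right)^{2} = \left(\frac{891}{10}\right)^{2} = \frac{793881}{100}$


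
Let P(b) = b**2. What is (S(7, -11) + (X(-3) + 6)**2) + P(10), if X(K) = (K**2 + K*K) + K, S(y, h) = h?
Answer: 530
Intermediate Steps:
X(K) = K + 2*K**2 (X(K) = (K**2 + K**2) + K = 2*K**2 + K = K + 2*K**2)
(S(7, -11) + (X(-3) + 6)**2) + P(10) = (-11 + (-3*(1 + 2*(-3)) + 6)**2) + 10**2 = (-11 + (-3*(1 - 6) + 6)**2) + 100 = (-11 + (-3*(-5) + 6)**2) + 100 = (-11 + (15 + 6)**2) + 100 = (-11 + 21**2) + 100 = (-11 + 441) + 100 = 430 + 100 = 530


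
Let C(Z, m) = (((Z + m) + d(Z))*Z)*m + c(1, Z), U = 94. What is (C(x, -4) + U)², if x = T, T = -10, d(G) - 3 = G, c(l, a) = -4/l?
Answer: 562500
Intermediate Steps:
d(G) = 3 + G
x = -10
C(Z, m) = -4 + Z*m*(3 + m + 2*Z) (C(Z, m) = (((Z + m) + (3 + Z))*Z)*m - 4/1 = ((3 + m + 2*Z)*Z)*m - 4*1 = (Z*(3 + m + 2*Z))*m - 4 = Z*m*(3 + m + 2*Z) - 4 = -4 + Z*m*(3 + m + 2*Z))
(C(x, -4) + U)² = ((-4 - 10*(-4)² - 4*(-10)² - 10*(-4)*(3 - 10)) + 94)² = ((-4 - 10*16 - 4*100 - 10*(-4)*(-7)) + 94)² = ((-4 - 160 - 400 - 280) + 94)² = (-844 + 94)² = (-750)² = 562500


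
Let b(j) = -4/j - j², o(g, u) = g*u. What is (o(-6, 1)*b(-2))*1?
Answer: 12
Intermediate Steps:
b(j) = -j² - 4/j
(o(-6, 1)*b(-2))*1 = ((-6*1)*((-4 - 1*(-2)³)/(-2)))*1 = -(-3)*(-4 - 1*(-8))*1 = -(-3)*(-4 + 8)*1 = -(-3)*4*1 = -6*(-2)*1 = 12*1 = 12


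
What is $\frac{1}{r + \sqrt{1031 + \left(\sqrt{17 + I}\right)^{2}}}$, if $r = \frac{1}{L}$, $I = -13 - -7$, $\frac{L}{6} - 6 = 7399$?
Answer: $- \frac{44430}{2056933945799} + \frac{1974024900 \sqrt{1042}}{2056933945799} \approx 0.030979$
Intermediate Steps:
$L = 44430$ ($L = 36 + 6 \cdot 7399 = 36 + 44394 = 44430$)
$I = -6$ ($I = -13 + 7 = -6$)
$r = \frac{1}{44430} \approx 2.2507 \cdot 10^{-5}$
$\frac{1}{r + \sqrt{1031 + \left(\sqrt{17 + I}\right)^{2}}} = \frac{1}{\frac{1}{44430} + \sqrt{1031 + \left(\sqrt{17 - 6}\right)^{2}}} = \frac{1}{\frac{1}{44430} + \sqrt{1031 + \left(\sqrt{11}\right)^{2}}} = \frac{1}{\frac{1}{44430} + \sqrt{1031 + 11}} = \frac{1}{\frac{1}{44430} + \sqrt{1042}}$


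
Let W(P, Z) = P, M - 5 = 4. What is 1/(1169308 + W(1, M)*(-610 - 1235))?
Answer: 1/1167463 ≈ 8.5656e-7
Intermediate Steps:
M = 9 (M = 5 + 4 = 9)
1/(1169308 + W(1, M)*(-610 - 1235)) = 1/(1169308 + 1*(-610 - 1235)) = 1/(1169308 + 1*(-1845)) = 1/(1169308 - 1845) = 1/1167463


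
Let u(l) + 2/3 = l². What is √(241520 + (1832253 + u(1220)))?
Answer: √32059551/3 ≈ 1887.4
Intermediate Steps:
u(l) = -⅔ + l²
√(241520 + (1832253 + u(1220))) = √(241520 + (1832253 + (-⅔ + 1220²))) = √(241520 + (1832253 + (-⅔ + 1488400))) = √(241520 + (1832253 + 4465198/3)) = √(241520 + 9961957/3) = √(10686517/3) = √32059551/3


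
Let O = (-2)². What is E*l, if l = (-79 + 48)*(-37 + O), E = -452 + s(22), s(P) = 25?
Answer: -436821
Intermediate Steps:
O = 4
E = -427 (E = -452 + 25 = -427)
l = 1023 (l = (-79 + 48)*(-37 + 4) = -31*(-33) = 1023)
E*l = -427*1023 = -436821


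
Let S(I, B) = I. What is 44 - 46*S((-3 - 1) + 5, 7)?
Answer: -2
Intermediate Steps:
44 - 46*S((-3 - 1) + 5, 7) = 44 - 46*((-3 - 1) + 5) = 44 - 46*(-4 + 5) = 44 - 46*1 = 44 - 46 = -2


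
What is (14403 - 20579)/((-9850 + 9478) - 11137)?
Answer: 6176/11509 ≈ 0.53662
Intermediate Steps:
(14403 - 20579)/((-9850 + 9478) - 11137) = -6176/(-372 - 11137) = -6176/(-11509) = -6176*(-1/11509) = 6176/11509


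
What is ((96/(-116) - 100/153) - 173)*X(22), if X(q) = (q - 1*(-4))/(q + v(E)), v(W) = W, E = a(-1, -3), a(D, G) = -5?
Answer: -20128498/75429 ≈ -266.85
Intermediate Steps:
E = -5
X(q) = (4 + q)/(-5 + q) (X(q) = (q - 1*(-4))/(q - 5) = (q + 4)/(-5 + q) = (4 + q)/(-5 + q))
((96/(-116) - 100/153) - 173)*X(22) = ((96/(-116) - 100/153) - 173)*((4 + 22)/(-5 + 22)) = ((96*(-1/116) - 100*1/153) - 173)*(26/17) = ((-24/29 - 100/153) - 173)*((1/17)*26) = (-6572/4437 - 173)*(26/17) = -774173/4437*26/17 = -20128498/75429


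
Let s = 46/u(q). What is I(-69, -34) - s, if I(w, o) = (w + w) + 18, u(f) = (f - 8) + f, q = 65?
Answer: -7343/61 ≈ -120.38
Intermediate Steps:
u(f) = -8 + 2*f (u(f) = (-8 + f) + f = -8 + 2*f)
s = 23/61 (s = 46/(-8 + 2*65) = 46/(-8 + 130) = 46/122 = 46*(1/122) = 23/61 ≈ 0.37705)
I(w, o) = 18 + 2*w (I(w, o) = 2*w + 18 = 18 + 2*w)
I(-69, -34) - s = (18 + 2*(-69)) - 1*23/61 = (18 - 138) - 23/61 = -120 - 23/61 = -7343/61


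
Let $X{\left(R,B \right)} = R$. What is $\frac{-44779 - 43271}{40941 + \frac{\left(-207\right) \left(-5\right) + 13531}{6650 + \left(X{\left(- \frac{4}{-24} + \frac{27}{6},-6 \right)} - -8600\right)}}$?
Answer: $- \frac{671586700}{312277937} \approx -2.1506$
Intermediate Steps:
$\frac{-44779 - 43271}{40941 + \frac{\left(-207\right) \left(-5\right) + 13531}{6650 + \left(X{\left(- \frac{4}{-24} + \frac{27}{6},-6 \right)} - -8600\right)}} = \frac{-44779 - 43271}{40941 + \frac{\left(-207\right) \left(-5\right) + 13531}{6650 + \left(\left(- \frac{4}{-24} + \frac{27}{6}\right) - -8600\right)}} = - \frac{88050}{40941 + \frac{1035 + 13531}{6650 + \left(\left(\left(-4\right) \left(- \frac{1}{24}\right) + 27 \cdot \frac{1}{6}\right) + 8600\right)}} = - \frac{88050}{40941 + \frac{14566}{6650 + \left(\left(\frac{1}{6} + \frac{9}{2}\right) + 8600\right)}} = - \frac{88050}{40941 + \frac{14566}{6650 + \left(\frac{14}{3} + 8600\right)}} = - \frac{88050}{40941 + \frac{14566}{6650 + \frac{25814}{3}}} = - \frac{88050}{40941 + \frac{14566}{\frac{45764}{3}}} = - \frac{88050}{40941 + 14566 \cdot \frac{3}{45764}} = - \frac{88050}{40941 + \frac{21849}{22882}} = - \frac{88050}{\frac{936833811}{22882}} = \left(-88050\right) \frac{22882}{936833811} = - \frac{671586700}{312277937}$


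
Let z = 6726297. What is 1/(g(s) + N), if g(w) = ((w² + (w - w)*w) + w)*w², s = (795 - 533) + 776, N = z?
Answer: 1/1162010686305 ≈ 8.6058e-13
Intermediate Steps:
N = 6726297
s = 1038 (s = 262 + 776 = 1038)
g(w) = w²*(w + w²) (g(w) = ((w² + 0*w) + w)*w² = ((w² + 0) + w)*w² = (w² + w)*w² = (w + w²)*w² = w²*(w + w²))
1/(g(s) + N) = 1/(1038³*(1 + 1038) + 6726297) = 1/(1118386872*1039 + 6726297) = 1/(1162003960008 + 6726297) = 1/1162010686305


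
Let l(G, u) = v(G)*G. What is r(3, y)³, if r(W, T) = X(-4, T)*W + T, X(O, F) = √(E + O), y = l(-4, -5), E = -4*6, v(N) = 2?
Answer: 5536 - 360*I*√7 ≈ 5536.0 - 952.47*I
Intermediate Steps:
l(G, u) = 2*G
E = -24
y = -8 (y = 2*(-4) = -8)
X(O, F) = √(-24 + O)
r(W, T) = T + 2*I*W*√7 (r(W, T) = √(-24 - 4)*W + T = √(-28)*W + T = (2*I*√7)*W + T = 2*I*W*√7 + T = T + 2*I*W*√7)
r(3, y)³ = (-8 + 2*I*3*√7)³ = (-8 + 6*I*√7)³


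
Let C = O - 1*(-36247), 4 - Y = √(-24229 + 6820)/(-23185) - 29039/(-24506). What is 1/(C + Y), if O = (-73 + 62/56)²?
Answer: 2054586779162486481687821200/85097692807347530436709596273961 - 2139558140970154240*I*√17409/85097692807347530436709596273961 ≈ 2.4144e-5 - 3.3174e-12*I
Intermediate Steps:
O = 4052169/784 (O = (-73 + 62*(1/56))² = (-73 + 31/28)² = (-2013/28)² = 4052169/784 ≈ 5168.6)
Y = 68985/24506 + I*√17409/23185 (Y = 4 - (√(-24229 + 6820)/(-23185) - 29039/(-24506)) = 4 - (√(-17409)*(-1/23185) - 29039*(-1/24506)) = 4 - ((I*√17409)*(-1/23185) + 29039/24506) = 4 - (-I*√17409/23185 + 29039/24506) = 4 - (29039/24506 - I*√17409/23185) = 4 + (-29039/24506 + I*√17409/23185) = 68985/24506 + I*√17409/23185 ≈ 2.815 + 0.0056909*I)
C = 32469817/784 (C = 4052169/784 - 1*(-36247) = 4052169/784 + 36247 = 32469817/784 ≈ 41416.)
1/(C + Y) = 1/(32469817/784 + (68985/24506 + I*√17409/23185)) = 1/(397879709821/9606352 + I*√17409/23185)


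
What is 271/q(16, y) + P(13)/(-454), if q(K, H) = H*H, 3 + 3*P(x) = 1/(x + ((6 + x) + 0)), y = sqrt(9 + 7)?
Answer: 738299/43584 ≈ 16.940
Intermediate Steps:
y = 4 (y = sqrt(16) = 4)
P(x) = -1 + 1/(3*(6 + 2*x)) (P(x) = -1 + 1/(3*(x + ((6 + x) + 0))) = -1 + 1/(3*(x + (6 + x))) = -1 + 1/(3*(6 + 2*x)))
q(K, H) = H**2
271/q(16, y) + P(13)/(-454) = 271/(4**2) + ((-17/6 - 1*13)/(3 + 13))/(-454) = 271/16 + ((-17/6 - 13)/16)*(-1/454) = 271*(1/16) + ((1/16)*(-95/6))*(-1/454) = 271/16 - 95/96*(-1/454) = 271/16 + 95/43584 = 738299/43584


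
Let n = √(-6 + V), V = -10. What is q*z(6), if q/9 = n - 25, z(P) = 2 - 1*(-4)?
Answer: -1350 + 216*I ≈ -1350.0 + 216.0*I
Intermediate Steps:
z(P) = 6 (z(P) = 2 + 4 = 6)
n = 4*I (n = √(-6 - 10) = √(-16) = 4*I ≈ 4.0*I)
q = -225 + 36*I (q = 9*(4*I - 25) = 9*(-25 + 4*I) = -225 + 36*I ≈ -225.0 + 36.0*I)
q*z(6) = (-225 + 36*I)*6 = -1350 + 216*I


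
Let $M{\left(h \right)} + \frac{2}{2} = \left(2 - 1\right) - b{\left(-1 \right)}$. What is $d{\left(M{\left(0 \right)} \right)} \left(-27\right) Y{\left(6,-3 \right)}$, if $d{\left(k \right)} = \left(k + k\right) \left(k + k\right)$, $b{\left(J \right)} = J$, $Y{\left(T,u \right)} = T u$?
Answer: $1944$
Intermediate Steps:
$M{\left(h \right)} = 1$ ($M{\left(h \right)} = -1 + \left(\left(2 - 1\right) - -1\right) = -1 + \left(1 + 1\right) = -1 + 2 = 1$)
$d{\left(k \right)} = 4 k^{2}$ ($d{\left(k \right)} = 2 k 2 k = 4 k^{2}$)
$d{\left(M{\left(0 \right)} \right)} \left(-27\right) Y{\left(6,-3 \right)} = 4 \cdot 1^{2} \left(-27\right) 6 \left(-3\right) = 4 \cdot 1 \left(-27\right) \left(-18\right) = 4 \left(-27\right) \left(-18\right) = \left(-108\right) \left(-18\right) = 1944$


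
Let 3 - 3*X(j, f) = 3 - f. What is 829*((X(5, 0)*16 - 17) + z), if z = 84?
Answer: 55543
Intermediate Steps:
X(j, f) = f/3 (X(j, f) = 1 - (3 - f)/3 = 1 + (-1 + f/3) = f/3)
829*((X(5, 0)*16 - 17) + z) = 829*((((⅓)*0)*16 - 17) + 84) = 829*((0*16 - 17) + 84) = 829*((0 - 17) + 84) = 829*(-17 + 84) = 829*67 = 55543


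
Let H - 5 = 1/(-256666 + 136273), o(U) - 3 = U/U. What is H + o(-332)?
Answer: 1083536/120393 ≈ 9.0000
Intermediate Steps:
o(U) = 4 (o(U) = 3 + U/U = 3 + 1 = 4)
H = 601964/120393 (H = 5 + 1/(-256666 + 136273) = 5 + 1/(-120393) = 5 - 1/120393 = 601964/120393 ≈ 5.0000)
H + o(-332) = 601964/120393 + 4 = 1083536/120393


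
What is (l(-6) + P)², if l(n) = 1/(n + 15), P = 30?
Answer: 73441/81 ≈ 906.68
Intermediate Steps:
l(n) = 1/(15 + n)
(l(-6) + P)² = (1/(15 - 6) + 30)² = (1/9 + 30)² = (⅑ + 30)² = (271/9)² = 73441/81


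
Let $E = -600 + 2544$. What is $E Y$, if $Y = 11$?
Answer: $21384$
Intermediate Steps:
$E = 1944$
$E Y = 1944 \cdot 11 = 21384$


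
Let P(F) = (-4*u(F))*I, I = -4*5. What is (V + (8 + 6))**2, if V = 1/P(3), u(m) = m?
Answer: 11296321/57600 ≈ 196.12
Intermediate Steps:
I = -20
P(F) = 80*F (P(F) = -4*F*(-20) = 80*F)
V = 1/240 (V = 1/(80*3) = 1/240 ≈ 0.0041667)
(V + (8 + 6))**2 = (1/240 + (8 + 6))**2 = (1/240 + 14)**2 = (3361/240)**2 = 11296321/57600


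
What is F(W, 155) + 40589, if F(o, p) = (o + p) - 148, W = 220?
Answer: 40816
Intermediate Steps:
F(o, p) = -148 + o + p
F(W, 155) + 40589 = (-148 + 220 + 155) + 40589 = 227 + 40589 = 40816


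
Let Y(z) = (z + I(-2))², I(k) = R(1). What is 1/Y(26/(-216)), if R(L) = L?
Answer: 11664/9025 ≈ 1.2924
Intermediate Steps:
I(k) = 1
Y(z) = (1 + z)² (Y(z) = (z + 1)² = (1 + z)²)
1/Y(26/(-216)) = 1/((1 + 26/(-216))²) = 1/((1 + 26*(-1/216))²) = 1/((1 - 13/108)²) = 1/((95/108)²) = 1/(9025/11664) = 11664/9025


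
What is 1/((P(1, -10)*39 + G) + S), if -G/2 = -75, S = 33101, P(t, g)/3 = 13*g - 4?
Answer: 1/17573 ≈ 5.6905e-5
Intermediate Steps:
P(t, g) = -12 + 39*g (P(t, g) = 3*(13*g - 4) = 3*(-4 + 13*g) = -12 + 39*g)
G = 150 (G = -2*(-75) = 150)
1/((P(1, -10)*39 + G) + S) = 1/(((-12 + 39*(-10))*39 + 150) + 33101) = 1/(((-12 - 390)*39 + 150) + 33101) = 1/((-402*39 + 150) + 33101) = 1/((-15678 + 150) + 33101) = 1/(-15528 + 33101) = 1/17573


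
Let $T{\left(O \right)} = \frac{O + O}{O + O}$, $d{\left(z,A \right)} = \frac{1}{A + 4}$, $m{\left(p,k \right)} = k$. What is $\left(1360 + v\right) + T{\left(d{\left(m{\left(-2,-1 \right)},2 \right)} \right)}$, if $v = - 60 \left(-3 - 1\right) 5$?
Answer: $2561$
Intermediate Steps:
$d{\left(z,A \right)} = \frac{1}{4 + A}$
$v = 1200$ ($v = - 60 \left(\left(-4\right) 5\right) = \left(-60\right) \left(-20\right) = 1200$)
$T{\left(O \right)} = 1$ ($T{\left(O \right)} = \frac{2 O}{2 O} = 2 O \frac{1}{2 O} = 1$)
$\left(1360 + v\right) + T{\left(d{\left(m{\left(-2,-1 \right)},2 \right)} \right)} = \left(1360 + 1200\right) + 1 = 2560 + 1 = 2561$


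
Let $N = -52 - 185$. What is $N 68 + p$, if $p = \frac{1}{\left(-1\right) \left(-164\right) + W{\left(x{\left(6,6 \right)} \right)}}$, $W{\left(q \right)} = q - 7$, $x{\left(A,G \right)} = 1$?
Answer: $- \frac{2546327}{158} \approx -16116.0$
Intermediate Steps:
$W{\left(q \right)} = -7 + q$ ($W{\left(q \right)} = q - 7 = -7 + q$)
$N = -237$
$p = \frac{1}{158}$ ($p = \frac{1}{\left(-1\right) \left(-164\right) + \left(-7 + 1\right)} = \frac{1}{164 - 6} = \frac{1}{158} \approx 0.0063291$)
$N 68 + p = \left(-237\right) 68 + \frac{1}{158} = -16116 + \frac{1}{158} = - \frac{2546327}{158}$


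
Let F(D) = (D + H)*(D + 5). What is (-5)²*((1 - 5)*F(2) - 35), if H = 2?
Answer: -3675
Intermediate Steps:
F(D) = (2 + D)*(5 + D) (F(D) = (D + 2)*(D + 5) = (2 + D)*(5 + D))
(-5)²*((1 - 5)*F(2) - 35) = (-5)²*((1 - 5)*(10 + 2² + 7*2) - 35) = 25*(-4*(10 + 4 + 14) - 35) = 25*(-4*28 - 35) = 25*(-112 - 35) = 25*(-147) = -3675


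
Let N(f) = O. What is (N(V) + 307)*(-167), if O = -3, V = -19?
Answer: -50768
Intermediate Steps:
N(f) = -3
(N(V) + 307)*(-167) = (-3 + 307)*(-167) = 304*(-167) = -50768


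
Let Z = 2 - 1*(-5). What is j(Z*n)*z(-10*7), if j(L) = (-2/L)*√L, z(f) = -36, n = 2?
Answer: 36*√14/7 ≈ 19.243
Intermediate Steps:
Z = 7 (Z = 2 + 5 = 7)
j(L) = -2/√L
j(Z*n)*z(-10*7) = -2*√14/14*(-36) = -√14/7*(-36) = 36*√14/7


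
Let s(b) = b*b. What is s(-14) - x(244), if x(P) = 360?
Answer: -164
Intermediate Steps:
s(b) = b²
s(-14) - x(244) = (-14)² - 1*360 = 196 - 360 = -164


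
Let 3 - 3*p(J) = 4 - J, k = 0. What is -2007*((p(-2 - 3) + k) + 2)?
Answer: 0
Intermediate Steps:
p(J) = -1/3 + J/3 (p(J) = 1 - (4 - J)/3 = 1 + (-4/3 + J/3) = -1/3 + J/3)
-2007*((p(-2 - 3) + k) + 2) = -2007*(((-1/3 + (-2 - 3)/3) + 0) + 2) = -2007*(((-1/3 + (1/3)*(-5)) + 0) + 2) = -2007*(((-1/3 - 5/3) + 0) + 2) = -2007*((-2 + 0) + 2) = -2007*(-2 + 2) = -2007*0 = 0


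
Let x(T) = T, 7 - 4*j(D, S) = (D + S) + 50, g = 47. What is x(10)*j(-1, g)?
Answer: -445/2 ≈ -222.50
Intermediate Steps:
j(D, S) = -43/4 - D/4 - S/4 (j(D, S) = 7/4 - ((D + S) + 50)/4 = 7/4 - (50 + D + S)/4 = 7/4 + (-25/2 - D/4 - S/4) = -43/4 - D/4 - S/4)
x(10)*j(-1, g) = 10*(-43/4 - ¼*(-1) - ¼*47) = 10*(-43/4 + ¼ - 47/4) = 10*(-89/4) = -445/2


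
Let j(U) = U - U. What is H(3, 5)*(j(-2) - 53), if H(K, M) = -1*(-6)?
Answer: -318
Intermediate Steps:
j(U) = 0
H(K, M) = 6
H(3, 5)*(j(-2) - 53) = 6*(0 - 53) = 6*(-53) = -318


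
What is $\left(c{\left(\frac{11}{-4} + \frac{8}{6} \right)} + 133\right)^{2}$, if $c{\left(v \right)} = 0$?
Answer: $17689$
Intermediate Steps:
$\left(c{\left(\frac{11}{-4} + \frac{8}{6} \right)} + 133\right)^{2} = \left(0 + 133\right)^{2} = 133^{2} = 17689$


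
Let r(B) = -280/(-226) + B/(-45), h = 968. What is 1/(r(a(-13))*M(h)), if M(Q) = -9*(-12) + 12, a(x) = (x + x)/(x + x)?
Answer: 339/49496 ≈ 0.0068490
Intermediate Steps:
a(x) = 1 (a(x) = (2*x)/((2*x)) = (2*x)*(1/(2*x)) = 1)
r(B) = 140/113 - B/45 (r(B) = -280*(-1/226) + B*(-1/45) = 140/113 - B/45)
M(Q) = 120 (M(Q) = 108 + 12 = 120)
1/(r(a(-13))*M(h)) = 1/((140/113 - 1/45*1)*120) = (1/120)/(140/113 - 1/45) = (1/120)/(6187/5085) = (5085/6187)*(1/120) = 339/49496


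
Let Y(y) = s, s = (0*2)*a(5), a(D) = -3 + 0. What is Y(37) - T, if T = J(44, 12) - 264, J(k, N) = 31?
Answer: 233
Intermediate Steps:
a(D) = -3
s = 0 (s = (0*2)*(-3) = 0*(-3) = 0)
Y(y) = 0
T = -233 (T = 31 - 264 = -233)
Y(37) - T = 0 - 1*(-233) = 0 + 233 = 233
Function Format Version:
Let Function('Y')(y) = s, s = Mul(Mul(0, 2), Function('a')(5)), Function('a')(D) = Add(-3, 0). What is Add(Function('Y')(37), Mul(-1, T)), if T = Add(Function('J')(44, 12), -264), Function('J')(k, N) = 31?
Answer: 233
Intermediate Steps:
Function('a')(D) = -3
s = 0 (s = Mul(Mul(0, 2), -3) = Mul(0, -3) = 0)
Function('Y')(y) = 0
T = -233 (T = Add(31, -264) = -233)
Add(Function('Y')(37), Mul(-1, T)) = Add(0, Mul(-1, -233)) = Add(0, 233) = 233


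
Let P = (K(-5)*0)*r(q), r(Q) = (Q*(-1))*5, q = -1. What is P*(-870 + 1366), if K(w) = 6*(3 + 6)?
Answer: 0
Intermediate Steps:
r(Q) = -5*Q (r(Q) = -Q*5 = -5*Q)
K(w) = 54 (K(w) = 6*9 = 54)
P = 0 (P = (54*0)*(-5*(-1)) = 0*5 = 0)
P*(-870 + 1366) = 0*(-870 + 1366) = 0*496 = 0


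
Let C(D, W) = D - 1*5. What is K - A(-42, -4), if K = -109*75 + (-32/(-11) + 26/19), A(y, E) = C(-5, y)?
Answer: -1705591/209 ≈ -8160.7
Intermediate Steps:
C(D, W) = -5 + D (C(D, W) = D - 5 = -5 + D)
A(y, E) = -10 (A(y, E) = -5 - 5 = -10)
K = -1707681/209 (K = -8175 + (-32*(-1/11) + 26*(1/19)) = -8175 + (32/11 + 26/19) = -8175 + 894/209 = -1707681/209 ≈ -8170.7)
K - A(-42, -4) = -1707681/209 - 1*(-10) = -1707681/209 + 10 = -1705591/209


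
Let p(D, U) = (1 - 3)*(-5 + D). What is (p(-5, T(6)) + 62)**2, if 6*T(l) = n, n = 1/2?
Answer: 6724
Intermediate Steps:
n = 1/2 ≈ 0.50000
T(l) = 1/12 (T(l) = (1/6)*(1/2) = 1/12)
p(D, U) = 10 - 2*D (p(D, U) = -2*(-5 + D) = 10 - 2*D)
(p(-5, T(6)) + 62)**2 = ((10 - 2*(-5)) + 62)**2 = ((10 + 10) + 62)**2 = (20 + 62)**2 = 82**2 = 6724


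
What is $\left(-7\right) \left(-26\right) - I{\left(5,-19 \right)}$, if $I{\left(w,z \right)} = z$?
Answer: $201$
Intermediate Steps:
$\left(-7\right) \left(-26\right) - I{\left(5,-19 \right)} = \left(-7\right) \left(-26\right) - -19 = 182 + 19 = 201$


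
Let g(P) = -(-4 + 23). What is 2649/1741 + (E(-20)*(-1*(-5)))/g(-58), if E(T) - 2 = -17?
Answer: 180906/33079 ≈ 5.4689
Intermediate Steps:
E(T) = -15 (E(T) = 2 - 17 = -15)
g(P) = -19 (g(P) = -1*19 = -19)
2649/1741 + (E(-20)*(-1*(-5)))/g(-58) = 2649/1741 - (-15)*(-5)/(-19) = 2649*(1/1741) - 15*5*(-1/19) = 2649/1741 - 75*(-1/19) = 2649/1741 + 75/19 = 180906/33079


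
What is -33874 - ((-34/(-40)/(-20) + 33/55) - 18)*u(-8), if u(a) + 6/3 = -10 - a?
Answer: -3394377/100 ≈ -33944.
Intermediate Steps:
u(a) = -12 - a (u(a) = -2 + (-10 - a) = -12 - a)
-33874 - ((-34/(-40)/(-20) + 33/55) - 18)*u(-8) = -33874 - ((-34/(-40)/(-20) + 33/55) - 18)*(-12 - 1*(-8)) = -33874 - ((-34*(-1/40)*(-1/20) + 33*(1/55)) - 18)*(-12 + 8) = -33874 - (((17/20)*(-1/20) + 3/5) - 18)*(-4) = -33874 - ((-17/400 + 3/5) - 18)*(-4) = -33874 - (223/400 - 18)*(-4) = -33874 - (-6977)*(-4)/400 = -33874 - 1*6977/100 = -33874 - 6977/100 = -3394377/100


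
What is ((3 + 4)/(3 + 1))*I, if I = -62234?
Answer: -217819/2 ≈ -1.0891e+5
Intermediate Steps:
((3 + 4)/(3 + 1))*I = ((3 + 4)/(3 + 1))*(-62234) = (7/4)*(-62234) = -217819/2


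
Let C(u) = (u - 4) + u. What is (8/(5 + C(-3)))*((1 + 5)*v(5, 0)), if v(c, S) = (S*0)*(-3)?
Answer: 0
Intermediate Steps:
C(u) = -4 + 2*u (C(u) = (-4 + u) + u = -4 + 2*u)
v(c, S) = 0 (v(c, S) = 0*(-3) = 0)
(8/(5 + C(-3)))*((1 + 5)*v(5, 0)) = (8/(5 + (-4 + 2*(-3))))*((1 + 5)*0) = (8/(5 + (-4 - 6)))*(6*0) = (8/(5 - 10))*0 = (8/(-5))*0 = -⅕*8*0 = -8/5*0 = 0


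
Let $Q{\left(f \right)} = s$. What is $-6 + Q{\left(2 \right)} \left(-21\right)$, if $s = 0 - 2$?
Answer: $36$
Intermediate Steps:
$s = -2$ ($s = 0 - 2 = -2$)
$Q{\left(f \right)} = -2$
$-6 + Q{\left(2 \right)} \left(-21\right) = -6 - -42 = -6 + 42 = 36$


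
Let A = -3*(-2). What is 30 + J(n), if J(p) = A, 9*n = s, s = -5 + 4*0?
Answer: 36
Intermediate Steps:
s = -5 (s = -5 + 0 = -5)
n = -5/9 (n = (1/9)*(-5) = -5/9 ≈ -0.55556)
A = 6
J(p) = 6
30 + J(n) = 30 + 6 = 36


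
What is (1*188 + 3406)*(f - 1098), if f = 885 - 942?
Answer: -4151070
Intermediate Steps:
f = -57
(1*188 + 3406)*(f - 1098) = (1*188 + 3406)*(-57 - 1098) = (188 + 3406)*(-1155) = 3594*(-1155) = -4151070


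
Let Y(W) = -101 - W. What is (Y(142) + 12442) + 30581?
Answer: 42780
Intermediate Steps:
(Y(142) + 12442) + 30581 = ((-101 - 1*142) + 12442) + 30581 = ((-101 - 142) + 12442) + 30581 = (-243 + 12442) + 30581 = 12199 + 30581 = 42780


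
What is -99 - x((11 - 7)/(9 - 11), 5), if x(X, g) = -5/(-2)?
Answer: -203/2 ≈ -101.50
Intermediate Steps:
x(X, g) = 5/2 (x(X, g) = -5*(-½) = 5/2)
-99 - x((11 - 7)/(9 - 11), 5) = -99 - 1*5/2 = -99 - 5/2 = -203/2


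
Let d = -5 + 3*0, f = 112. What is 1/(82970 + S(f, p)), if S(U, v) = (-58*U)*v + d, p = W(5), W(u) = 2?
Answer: 1/69973 ≈ 1.4291e-5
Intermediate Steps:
d = -5 (d = -5 + 0 = -5)
p = 2
S(U, v) = -5 - 58*U*v (S(U, v) = (-58*U)*v - 5 = -58*U*v - 5 = -5 - 58*U*v)
1/(82970 + S(f, p)) = 1/(82970 + (-5 - 58*112*2)) = 1/(82970 + (-5 - 12992)) = 1/(82970 - 12997) = 1/69973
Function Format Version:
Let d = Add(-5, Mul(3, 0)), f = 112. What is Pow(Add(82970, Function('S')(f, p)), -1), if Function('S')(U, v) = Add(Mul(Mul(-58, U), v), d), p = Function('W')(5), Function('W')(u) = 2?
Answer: Rational(1, 69973) ≈ 1.4291e-5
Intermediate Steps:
d = -5 (d = Add(-5, 0) = -5)
p = 2
Function('S')(U, v) = Add(-5, Mul(-58, U, v)) (Function('S')(U, v) = Add(Mul(Mul(-58, U), v), -5) = Add(Mul(-58, U, v), -5) = Add(-5, Mul(-58, U, v)))
Pow(Add(82970, Function('S')(f, p)), -1) = Pow(Add(82970, Add(-5, Mul(-58, 112, 2))), -1) = Pow(Add(82970, Add(-5, -12992)), -1) = Pow(Add(82970, -12997), -1) = Pow(69973, -1) = Rational(1, 69973)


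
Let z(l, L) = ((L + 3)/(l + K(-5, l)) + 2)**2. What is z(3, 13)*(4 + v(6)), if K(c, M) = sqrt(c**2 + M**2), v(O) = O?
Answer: 17416/125 + 128*sqrt(34)/125 ≈ 145.30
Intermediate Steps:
K(c, M) = sqrt(M**2 + c**2)
z(l, L) = (2 + (3 + L)/(l + sqrt(25 + l**2)))**2 (z(l, L) = ((L + 3)/(l + sqrt(l**2 + (-5)**2)) + 2)**2 = ((3 + L)/(l + sqrt(l**2 + 25)) + 2)**2 = ((3 + L)/(l + sqrt(25 + l**2)) + 2)**2 = (2 + (3 + L)/(l + sqrt(25 + l**2)))**2)
z(3, 13)*(4 + v(6)) = ((3 + 13 + 2*3 + 2*sqrt(25 + 3**2))**2/(3 + sqrt(25 + 3**2))**2)*(4 + 6) = ((3 + 13 + 6 + 2*sqrt(25 + 9))**2/(3 + sqrt(25 + 9))**2)*10 = ((3 + 13 + 6 + 2*sqrt(34))**2/(3 + sqrt(34))**2)*10 = ((22 + 2*sqrt(34))**2/(3 + sqrt(34))**2)*10 = 10*(22 + 2*sqrt(34))**2/(3 + sqrt(34))**2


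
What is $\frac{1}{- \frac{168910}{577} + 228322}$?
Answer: $\frac{577}{131572884} \approx 4.3854 \cdot 10^{-6}$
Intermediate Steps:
$\frac{1}{- \frac{168910}{577} + 228322} = \frac{1}{\frac{131572884}{577}} = \frac{577}{131572884}$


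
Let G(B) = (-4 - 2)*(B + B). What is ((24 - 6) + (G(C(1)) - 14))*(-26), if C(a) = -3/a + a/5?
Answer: -4888/5 ≈ -977.60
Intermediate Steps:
C(a) = -3/a + a/5 (C(a) = -3/a + a*(⅕) = -3/a + a/5)
G(B) = -12*B
((24 - 6) + (G(C(1)) - 14))*(-26) = ((24 - 6) + (-12*(-3/1 + (⅕)*1) - 14))*(-26) = (18 + (-12*(-3*1 + ⅕) - 14))*(-26) = (18 + (-12*(-3 + ⅕) - 14))*(-26) = (18 + (-12*(-14/5) - 14))*(-26) = (18 + (168/5 - 14))*(-26) = (18 + 98/5)*(-26) = (188/5)*(-26) = -4888/5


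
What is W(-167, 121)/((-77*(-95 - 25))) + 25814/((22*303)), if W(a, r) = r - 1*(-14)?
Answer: 725519/186648 ≈ 3.8871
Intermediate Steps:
W(a, r) = 14 + r (W(a, r) = r + 14 = 14 + r)
W(-167, 121)/((-77*(-95 - 25))) + 25814/((22*303)) = (14 + 121)/((-77*(-95 - 25))) + 25814/((22*303)) = 135/((-77*(-120))) + 25814/6666 = 135/9240 + 25814*(1/6666) = 135*(1/9240) + 12907/3333 = 9/616 + 12907/3333 = 725519/186648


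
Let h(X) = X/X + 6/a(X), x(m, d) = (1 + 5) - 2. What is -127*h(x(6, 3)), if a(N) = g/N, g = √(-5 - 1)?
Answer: -127 + 508*I*√6 ≈ -127.0 + 1244.3*I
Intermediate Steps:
x(m, d) = 4 (x(m, d) = 6 - 2 = 4)
g = I*√6 (g = √(-6) = I*√6 ≈ 2.4495*I)
a(N) = I*√6/N (a(N) = (I*√6)/N = I*√6/N)
h(X) = 1 - I*X*√6 (h(X) = X/X + 6/((I*√6/X)) = 1 + 6*(-I*X*√6/6) = 1 - I*X*√6)
-127*h(x(6, 3)) = -127*(1 - 1*I*4*√6) = -127*(1 - 4*I*√6) = -127 + 508*I*√6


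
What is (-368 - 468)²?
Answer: 698896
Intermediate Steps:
(-368 - 468)² = (-836)² = 698896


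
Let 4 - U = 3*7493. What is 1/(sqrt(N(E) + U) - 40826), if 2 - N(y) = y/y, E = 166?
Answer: -20413/833392375 - I*sqrt(22474)/1666784750 ≈ -2.4494e-5 - 8.9942e-8*I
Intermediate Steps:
U = -22475 (U = 4 - 3*7493 = 4 - 1*22479 = 4 - 22479 = -22475)
N(y) = 1 (N(y) = 2 - y/y = 2 - 1*1 = 2 - 1 = 1)
1/(sqrt(N(E) + U) - 40826) = 1/(sqrt(1 - 22475) - 40826) = 1/(sqrt(-22474) - 40826) = 1/(I*sqrt(22474) - 40826) = 1/(-40826 + I*sqrt(22474))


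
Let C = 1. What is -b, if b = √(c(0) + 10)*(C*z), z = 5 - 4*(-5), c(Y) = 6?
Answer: -100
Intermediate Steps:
z = 25 (z = 5 + 20 = 25)
b = 100 (b = √(6 + 10)*(1*25) = √16*25 = 4*25 = 100)
-b = -1*100 = -100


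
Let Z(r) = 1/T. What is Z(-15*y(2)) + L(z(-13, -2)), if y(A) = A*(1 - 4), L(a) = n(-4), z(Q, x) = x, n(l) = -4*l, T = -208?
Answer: 3327/208 ≈ 15.995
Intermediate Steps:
L(a) = 16 (L(a) = -4*(-4) = 16)
y(A) = -3*A (y(A) = A*(-3) = -3*A)
Z(r) = -1/208 (Z(r) = 1/(-208) = -1/208)
Z(-15*y(2)) + L(z(-13, -2)) = -1/208 + 16 = 3327/208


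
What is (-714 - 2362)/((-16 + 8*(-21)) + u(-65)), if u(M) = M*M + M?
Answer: -769/994 ≈ -0.77364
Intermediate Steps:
u(M) = M + M**2 (u(M) = M**2 + M = M + M**2)
(-714 - 2362)/((-16 + 8*(-21)) + u(-65)) = (-714 - 2362)/((-16 + 8*(-21)) - 65*(1 - 65)) = -3076/((-16 - 168) - 65*(-64)) = -3076/(-184 + 4160) = -3076/3976 = -3076*1/3976 = -769/994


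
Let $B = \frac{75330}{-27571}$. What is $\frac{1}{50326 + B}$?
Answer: $\frac{27571}{1387462816} \approx 1.9872 \cdot 10^{-5}$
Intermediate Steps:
$B = - \frac{75330}{27571}$ ($B = 75330 \left(- \frac{1}{27571}\right) = - \frac{75330}{27571} \approx -2.7322$)
$\frac{1}{50326 + B} = \frac{1}{50326 - \frac{75330}{27571}} = \frac{1}{\frac{1387462816}{27571}} = \frac{27571}{1387462816}$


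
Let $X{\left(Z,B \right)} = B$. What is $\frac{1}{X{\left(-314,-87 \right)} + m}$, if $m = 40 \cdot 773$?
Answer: $\frac{1}{30833} \approx 3.2433 \cdot 10^{-5}$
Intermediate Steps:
$m = 30920$
$\frac{1}{X{\left(-314,-87 \right)} + m} = \frac{1}{-87 + 30920} = \frac{1}{30833}$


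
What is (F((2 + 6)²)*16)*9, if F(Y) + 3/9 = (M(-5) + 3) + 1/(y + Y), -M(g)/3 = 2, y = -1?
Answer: -3344/7 ≈ -477.71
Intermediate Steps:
M(g) = -6 (M(g) = -3*2 = -6)
F(Y) = -10/3 + 1/(-1 + Y) (F(Y) = -⅓ + ((-6 + 3) + 1/(-1 + Y)) = -⅓ + (-3 + 1/(-1 + Y)) = -10/3 + 1/(-1 + Y))
(F((2 + 6)²)*16)*9 = (((13 - 10*(2 + 6)²)/(3*(-1 + (2 + 6)²)))*16)*9 = (((13 - 10*8²)/(3*(-1 + 8²)))*16)*9 = (((13 - 10*64)/(3*(-1 + 64)))*16)*9 = (((⅓)*(13 - 640)/63)*16)*9 = (((⅓)*(1/63)*(-627))*16)*9 = -209/63*16*9 = -3344/63*9 = -3344/7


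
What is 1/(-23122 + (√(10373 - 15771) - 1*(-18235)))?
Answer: -4887/23888167 - I*√5398/23888167 ≈ -0.00020458 - 3.0756e-6*I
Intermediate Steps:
1/(-23122 + (√(10373 - 15771) - 1*(-18235))) = 1/(-23122 + (√(-5398) + 18235)) = 1/(-23122 + (I*√5398 + 18235)) = 1/(-23122 + (18235 + I*√5398)) = 1/(-4887 + I*√5398)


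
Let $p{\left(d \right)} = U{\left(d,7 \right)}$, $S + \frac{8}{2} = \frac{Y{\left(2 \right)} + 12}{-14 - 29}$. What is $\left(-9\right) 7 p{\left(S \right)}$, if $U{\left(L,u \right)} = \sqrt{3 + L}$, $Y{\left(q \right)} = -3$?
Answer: $- \frac{126 i \sqrt{559}}{43} \approx - 69.28 i$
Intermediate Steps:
$S = - \frac{181}{43}$ ($S = -4 + \frac{-3 + 12}{-14 - 29} = -4 + \frac{9}{-43} = -4 + 9 \left(- \frac{1}{43}\right) = -4 - \frac{9}{43} = - \frac{181}{43} \approx -4.2093$)
$p{\left(d \right)} = \sqrt{3 + d}$
$\left(-9\right) 7 p{\left(S \right)} = \left(-9\right) 7 \sqrt{3 - \frac{181}{43}} = - 63 \sqrt{- \frac{52}{43}} = - 63 \frac{2 i \sqrt{559}}{43} = - \frac{126 i \sqrt{559}}{43}$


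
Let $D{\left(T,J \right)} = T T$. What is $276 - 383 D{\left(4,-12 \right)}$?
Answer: $-5852$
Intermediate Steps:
$D{\left(T,J \right)} = T^{2}$
$276 - 383 D{\left(4,-12 \right)} = 276 - 383 \cdot 4^{2} = 276 - 6128 = -5852$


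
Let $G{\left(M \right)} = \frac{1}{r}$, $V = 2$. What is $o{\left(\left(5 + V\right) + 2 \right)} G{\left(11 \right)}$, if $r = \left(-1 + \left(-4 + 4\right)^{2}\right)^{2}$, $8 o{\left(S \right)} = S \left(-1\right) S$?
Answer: $- \frac{81}{8} \approx -10.125$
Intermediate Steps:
$o{\left(S \right)} = - \frac{S^{2}}{8}$ ($o{\left(S \right)} = \frac{S \left(-1\right) S}{8} = \frac{- S S}{8} = \frac{\left(-1\right) S^{2}}{8} = - \frac{S^{2}}{8}$)
$r = 1$ ($r = \left(-1 + 0^{2}\right)^{2} = \left(-1 + 0\right)^{2} = \left(-1\right)^{2} = 1$)
$G{\left(M \right)} = 1$ ($G{\left(M \right)} = 1^{-1} = 1$)
$o{\left(\left(5 + V\right) + 2 \right)} G{\left(11 \right)} = - \frac{\left(\left(5 + 2\right) + 2\right)^{2}}{8} \cdot 1 = - \frac{\left(7 + 2\right)^{2}}{8} \cdot 1 = - \frac{9^{2}}{8} \cdot 1 = \left(- \frac{1}{8}\right) 81 \cdot 1 = \left(- \frac{81}{8}\right) 1 = - \frac{81}{8}$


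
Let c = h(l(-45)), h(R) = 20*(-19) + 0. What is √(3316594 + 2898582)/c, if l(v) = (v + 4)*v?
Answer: -√1553794/190 ≈ -6.5606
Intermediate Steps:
l(v) = v*(4 + v) (l(v) = (4 + v)*v = v*(4 + v))
h(R) = -380 (h(R) = -380 + 0 = -380)
c = -380
√(3316594 + 2898582)/c = √(3316594 + 2898582)/(-380) = √6215176*(-1/380) = (2*√1553794)*(-1/380) = -√1553794/190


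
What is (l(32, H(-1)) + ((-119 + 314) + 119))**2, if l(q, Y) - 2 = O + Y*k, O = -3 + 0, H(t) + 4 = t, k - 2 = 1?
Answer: 88804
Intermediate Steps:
k = 3 (k = 2 + 1 = 3)
H(t) = -4 + t
O = -3
l(q, Y) = -1 + 3*Y (l(q, Y) = 2 + (-3 + Y*3) = 2 + (-3 + 3*Y) = -1 + 3*Y)
(l(32, H(-1)) + ((-119 + 314) + 119))**2 = ((-1 + 3*(-4 - 1)) + ((-119 + 314) + 119))**2 = ((-1 + 3*(-5)) + (195 + 119))**2 = ((-1 - 15) + 314)**2 = (-16 + 314)**2 = 298**2 = 88804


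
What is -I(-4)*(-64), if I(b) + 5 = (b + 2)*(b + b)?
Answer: 704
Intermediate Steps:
I(b) = -5 + 2*b*(2 + b) (I(b) = -5 + (b + 2)*(b + b) = -5 + (2 + b)*(2*b) = -5 + 2*b*(2 + b))
-I(-4)*(-64) = -(-5 + 2*(-4)² + 4*(-4))*(-64) = -(-5 + 2*16 - 16)*(-64) = -(-5 + 32 - 16)*(-64) = -1*11*(-64) = -11*(-64) = 704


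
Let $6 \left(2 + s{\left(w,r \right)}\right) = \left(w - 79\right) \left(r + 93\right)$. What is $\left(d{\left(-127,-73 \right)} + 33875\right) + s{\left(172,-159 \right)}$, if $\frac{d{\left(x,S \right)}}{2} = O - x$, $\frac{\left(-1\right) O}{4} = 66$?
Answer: $32576$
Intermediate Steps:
$O = -264$ ($O = \left(-4\right) 66 = -264$)
$d{\left(x,S \right)} = -528 - 2 x$ ($d{\left(x,S \right)} = 2 \left(-264 - x\right) = -528 - 2 x$)
$s{\left(w,r \right)} = -2 + \frac{\left(-79 + w\right) \left(93 + r\right)}{6}$ ($s{\left(w,r \right)} = -2 + \frac{\left(w - 79\right) \left(r + 93\right)}{6} = -2 + \frac{\left(-79 + w\right) \left(93 + r\right)}{6}$)
$\left(d{\left(-127,-73 \right)} + 33875\right) + s{\left(172,-159 \right)} = \left(\left(-528 - -254\right) + 33875\right) + \left(- \frac{2453}{2} - - \frac{4187}{2} + \frac{31}{2} \cdot 172 + \frac{1}{6} \left(-159\right) 172\right) = \left(\left(-528 + 254\right) + 33875\right) + \left(- \frac{2453}{2} + \frac{4187}{2} + 2666 - 4558\right) = \left(-274 + 33875\right) - 1025 = 33601 - 1025 = 32576$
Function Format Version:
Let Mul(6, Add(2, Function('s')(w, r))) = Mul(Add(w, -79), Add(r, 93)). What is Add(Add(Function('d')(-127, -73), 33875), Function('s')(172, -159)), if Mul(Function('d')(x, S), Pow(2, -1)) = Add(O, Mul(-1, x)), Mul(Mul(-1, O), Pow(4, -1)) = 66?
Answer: 32576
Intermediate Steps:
O = -264 (O = Mul(-4, 66) = -264)
Function('d')(x, S) = Add(-528, Mul(-2, x)) (Function('d')(x, S) = Mul(2, Add(-264, Mul(-1, x))) = Add(-528, Mul(-2, x)))
Function('s')(w, r) = Add(-2, Mul(Rational(1, 6), Add(-79, w), Add(93, r))) (Function('s')(w, r) = Add(-2, Mul(Rational(1, 6), Mul(Add(w, -79), Add(r, 93)))) = Add(-2, Mul(Rational(1, 6), Mul(Add(-79, w), Add(93, r)))) = Add(-2, Mul(Rational(1, 6), Add(-79, w), Add(93, r))))
Add(Add(Function('d')(-127, -73), 33875), Function('s')(172, -159)) = Add(Add(Add(-528, Mul(-2, -127)), 33875), Add(Rational(-2453, 2), Mul(Rational(-79, 6), -159), Mul(Rational(31, 2), 172), Mul(Rational(1, 6), -159, 172))) = Add(Add(Add(-528, 254), 33875), Add(Rational(-2453, 2), Rational(4187, 2), 2666, -4558)) = Add(Add(-274, 33875), -1025) = Add(33601, -1025) = 32576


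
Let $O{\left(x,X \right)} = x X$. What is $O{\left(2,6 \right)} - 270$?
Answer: $-258$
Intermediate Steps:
$O{\left(x,X \right)} = X x$
$O{\left(2,6 \right)} - 270 = 6 \cdot 2 - 270 = 12 - 270 = -258$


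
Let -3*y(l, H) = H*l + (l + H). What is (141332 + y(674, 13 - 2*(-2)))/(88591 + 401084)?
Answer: 411847/1469025 ≈ 0.28035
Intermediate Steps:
y(l, H) = -H/3 - l/3 - H*l/3 (y(l, H) = -(H*l + (l + H))/3 = -(H*l + (H + l))/3 = -(H + l + H*l)/3 = -H/3 - l/3 - H*l/3)
(141332 + y(674, 13 - 2*(-2)))/(88591 + 401084) = (141332 + (-(13 - 2*(-2))/3 - 1/3*674 - 1/3*(13 - 2*(-2))*674))/(88591 + 401084) = (141332 + (-(13 + 4)/3 - 674/3 - 1/3*(13 + 4)*674))/489675 = (141332 + (-1/3*17 - 674/3 - 1/3*17*674))*(1/489675) = (141332 + (-17/3 - 674/3 - 11458/3))*(1/489675) = (141332 - 12149/3)*(1/489675) = (411847/3)*(1/489675) = 411847/1469025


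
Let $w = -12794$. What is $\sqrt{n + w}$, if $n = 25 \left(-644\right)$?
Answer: $i \sqrt{28894} \approx 169.98 i$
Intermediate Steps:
$n = -16100$
$\sqrt{n + w} = \sqrt{-16100 - 12794} = \sqrt{-28894} = i \sqrt{28894}$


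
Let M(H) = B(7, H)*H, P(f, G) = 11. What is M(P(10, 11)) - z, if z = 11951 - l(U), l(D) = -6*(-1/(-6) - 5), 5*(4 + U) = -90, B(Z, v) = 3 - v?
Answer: -12010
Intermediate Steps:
U = -22 (U = -4 + (1/5)*(-90) = -4 - 18 = -22)
M(H) = H*(3 - H) (M(H) = (3 - H)*H = H*(3 - H))
l(D) = 29 (l(D) = -6*(-1*(-1/6) - 5) = -6*(1/6 - 5) = -6*(-29/6) = 29)
z = 11922 (z = 11951 - 1*29 = 11951 - 29 = 11922)
M(P(10, 11)) - z = 11*(3 - 1*11) - 1*11922 = 11*(3 - 11) - 11922 = 11*(-8) - 11922 = -88 - 11922 = -12010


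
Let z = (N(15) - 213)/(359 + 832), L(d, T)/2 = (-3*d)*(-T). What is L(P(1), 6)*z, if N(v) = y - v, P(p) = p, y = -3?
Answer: -2772/397 ≈ -6.9824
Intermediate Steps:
N(v) = -3 - v
L(d, T) = 6*T*d (L(d, T) = 2*((-3*d)*(-T)) = 2*(3*T*d) = 6*T*d)
z = -77/397 (z = ((-3 - 1*15) - 213)/(359 + 832) = ((-3 - 15) - 213)/1191 = (-18 - 213)*(1/1191) = -231*1/1191 = -77/397 ≈ -0.19395)
L(P(1), 6)*z = (6*6*1)*(-77/397) = 36*(-77/397) = -2772/397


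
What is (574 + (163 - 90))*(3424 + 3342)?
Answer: 4377602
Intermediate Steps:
(574 + (163 - 90))*(3424 + 3342) = (574 + 73)*6766 = 647*6766 = 4377602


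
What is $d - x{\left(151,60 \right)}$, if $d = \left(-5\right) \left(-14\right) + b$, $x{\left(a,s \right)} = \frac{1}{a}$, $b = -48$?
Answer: $\frac{3321}{151} \approx 21.993$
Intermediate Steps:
$d = 22$ ($d = \left(-5\right) \left(-14\right) - 48 = 70 - 48 = 22$)
$d - x{\left(151,60 \right)} = 22 - \frac{1}{151} = \frac{3321}{151}$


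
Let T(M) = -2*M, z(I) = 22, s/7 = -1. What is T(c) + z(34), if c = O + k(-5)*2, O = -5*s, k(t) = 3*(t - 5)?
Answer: 72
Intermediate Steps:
s = -7 (s = 7*(-1) = -7)
k(t) = -15 + 3*t (k(t) = 3*(-5 + t) = -15 + 3*t)
O = 35 (O = -5*(-7) = 35)
c = -25 (c = 35 + (-15 + 3*(-5))*2 = 35 + (-15 - 15)*2 = 35 - 30*2 = 35 - 60 = -25)
T(c) + z(34) = -2*(-25) + 22 = 50 + 22 = 72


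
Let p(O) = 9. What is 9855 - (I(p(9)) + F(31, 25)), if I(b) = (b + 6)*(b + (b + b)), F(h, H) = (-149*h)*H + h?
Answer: 124894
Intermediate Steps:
F(h, H) = h - 149*H*h (F(h, H) = -149*H*h + h = h - 149*H*h)
I(b) = 3*b*(6 + b) (I(b) = (6 + b)*(b + 2*b) = (6 + b)*(3*b) = 3*b*(6 + b))
9855 - (I(p(9)) + F(31, 25)) = 9855 - (3*9*(6 + 9) + 31*(1 - 149*25)) = 9855 - (3*9*15 + 31*(1 - 3725)) = 9855 - (405 + 31*(-3724)) = 9855 - (405 - 115444) = 9855 - 1*(-115039) = 9855 + 115039 = 124894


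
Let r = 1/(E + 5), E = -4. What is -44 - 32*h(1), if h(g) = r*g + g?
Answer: -108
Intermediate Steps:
r = 1 (r = 1/(-4 + 5) = 1/1 = 1)
h(g) = 2*g (h(g) = 1*g + g = g + g = 2*g)
-44 - 32*h(1) = -44 - 64 = -108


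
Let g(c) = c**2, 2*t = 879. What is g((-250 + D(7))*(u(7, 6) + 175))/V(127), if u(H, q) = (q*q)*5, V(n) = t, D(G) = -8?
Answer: 5592485400/293 ≈ 1.9087e+7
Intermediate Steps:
t = 879/2 (t = (1/2)*879 = 879/2 ≈ 439.50)
V(n) = 879/2
u(H, q) = 5*q**2 (u(H, q) = q**2*5 = 5*q**2)
g((-250 + D(7))*(u(7, 6) + 175))/V(127) = ((-250 - 8)*(5*6**2 + 175))**2/(879/2) = (-258*(5*36 + 175))**2*(2/879) = (-258*(180 + 175))**2*(2/879) = (-258*355)**2*(2/879) = (-91590)**2*(2/879) = 8388728100*(2/879) = 5592485400/293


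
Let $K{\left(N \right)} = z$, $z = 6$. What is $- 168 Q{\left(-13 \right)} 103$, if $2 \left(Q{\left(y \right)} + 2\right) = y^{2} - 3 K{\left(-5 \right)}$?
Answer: $-1271844$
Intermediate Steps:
$K{\left(N \right)} = 6$
$Q{\left(y \right)} = -11 + \frac{y^{2}}{2}$ ($Q{\left(y \right)} = -2 + \frac{y^{2} - 18}{2} = -2 + \frac{-18 + y^{2}}{2} = -2 + \left(-9 + \frac{y^{2}}{2}\right) = -11 + \frac{y^{2}}{2}$)
$- 168 Q{\left(-13 \right)} 103 = - 168 \left(-11 + \frac{\left(-13\right)^{2}}{2}\right) 103 = - 168 \left(-11 + \frac{1}{2} \cdot 169\right) 103 = - 168 \left(-11 + \frac{169}{2}\right) 103 = \left(-168\right) \frac{147}{2} \cdot 103 = \left(-12348\right) 103 = -1271844$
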